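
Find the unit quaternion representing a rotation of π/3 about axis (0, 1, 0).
0.866 + 0.5j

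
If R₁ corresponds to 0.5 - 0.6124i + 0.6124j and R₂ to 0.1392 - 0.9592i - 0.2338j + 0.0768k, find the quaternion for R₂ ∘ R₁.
-0.3746 - 0.6119i - 0.0787j - 0.6922k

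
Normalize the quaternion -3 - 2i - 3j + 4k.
-0.4867 - 0.3244i - 0.4867j + 0.6489k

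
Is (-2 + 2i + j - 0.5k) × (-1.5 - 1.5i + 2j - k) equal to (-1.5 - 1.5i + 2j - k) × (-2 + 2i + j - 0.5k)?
No: pq = 3.5 - 2.75j + 8.25k ≠ 3.5 - 8.25j - 2.75k = qp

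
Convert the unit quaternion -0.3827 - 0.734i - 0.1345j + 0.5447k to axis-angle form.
axis = (-0.7945, -0.1456, 0.5896), θ = 5π/4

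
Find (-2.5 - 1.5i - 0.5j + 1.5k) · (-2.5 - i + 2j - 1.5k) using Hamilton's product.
8 + 4i - 7.5j - 3.5k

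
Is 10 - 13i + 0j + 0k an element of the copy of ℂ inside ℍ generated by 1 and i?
Yes. The quaternion 10 - 13i has j- and k-coefficients y = z = 0, so it lies in the complex subalgebra spanned by 1 and i.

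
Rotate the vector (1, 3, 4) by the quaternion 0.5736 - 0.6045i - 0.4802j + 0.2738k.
(-2.339, 2.974, -3.418)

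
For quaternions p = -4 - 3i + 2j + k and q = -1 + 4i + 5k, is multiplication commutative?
No: pq = 11 - 3i + 17j - 29k ≠ 11 - 23i - 21j - 13k = qp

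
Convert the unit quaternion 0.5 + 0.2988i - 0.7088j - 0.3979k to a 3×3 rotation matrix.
[[-0.3214, -0.0257, -0.9466], [-0.8215, 0.5048, 0.2653], [0.471, 0.8629, -0.1834]]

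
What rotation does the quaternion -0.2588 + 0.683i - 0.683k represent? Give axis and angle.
axis = (√2/2, 0, -√2/2), θ = 7π/6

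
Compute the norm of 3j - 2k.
√13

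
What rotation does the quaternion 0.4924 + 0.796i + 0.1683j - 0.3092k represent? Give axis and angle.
axis = (0.9146, 0.1934, -0.3553), θ = 121°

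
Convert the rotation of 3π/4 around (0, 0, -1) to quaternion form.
0.3827 - 0.9239k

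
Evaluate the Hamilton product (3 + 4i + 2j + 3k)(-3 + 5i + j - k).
-28 - 2i + 16j - 18k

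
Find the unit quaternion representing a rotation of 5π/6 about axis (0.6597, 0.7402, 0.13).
0.2588 + 0.6372i + 0.715j + 0.1256k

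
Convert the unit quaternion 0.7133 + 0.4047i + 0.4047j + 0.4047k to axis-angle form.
axis = (√3/3, √3/3, √3/3), θ = 89°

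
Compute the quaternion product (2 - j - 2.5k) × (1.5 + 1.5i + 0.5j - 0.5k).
2.25 + 4.75i - 4.25j - 3.25k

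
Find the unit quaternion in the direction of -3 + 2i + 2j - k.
-0.7071 + 0.4714i + 0.4714j - 0.2357k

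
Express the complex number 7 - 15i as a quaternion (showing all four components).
7 - 15i + 0j + 0k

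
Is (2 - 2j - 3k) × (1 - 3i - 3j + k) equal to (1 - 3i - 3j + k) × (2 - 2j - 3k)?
No: pq = -1 - 17i + j - 7k ≠ -1 + 5i - 17j + 5k = qp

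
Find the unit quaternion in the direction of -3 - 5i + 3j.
-0.4575 - 0.7625i + 0.4575j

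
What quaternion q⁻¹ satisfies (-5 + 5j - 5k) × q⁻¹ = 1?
-0.0667 - 0.0667j + 0.0667k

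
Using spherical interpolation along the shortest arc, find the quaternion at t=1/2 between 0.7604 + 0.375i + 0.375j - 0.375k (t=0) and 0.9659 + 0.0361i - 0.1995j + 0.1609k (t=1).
0.9612 + 0.2289i + 0.0977j - 0.1192k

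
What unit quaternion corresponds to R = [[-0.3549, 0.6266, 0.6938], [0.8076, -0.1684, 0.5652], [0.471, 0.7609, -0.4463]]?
0.0872 + 0.5612i + 0.6389j + 0.5189k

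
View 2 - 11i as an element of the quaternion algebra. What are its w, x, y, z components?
2 - 11i + 0j + 0k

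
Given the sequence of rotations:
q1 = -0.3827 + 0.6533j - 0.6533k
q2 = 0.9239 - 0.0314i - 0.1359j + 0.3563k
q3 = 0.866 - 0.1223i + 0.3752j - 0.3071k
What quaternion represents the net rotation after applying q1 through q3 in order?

q2 · q1 = -0.032 - 0.132i + 0.6351j - 0.7605k
q3 · q2 · q1 = -0.5157 - 0.2007i + 0.4855j - 0.6769k
-0.5157 - 0.2007i + 0.4855j - 0.6769k


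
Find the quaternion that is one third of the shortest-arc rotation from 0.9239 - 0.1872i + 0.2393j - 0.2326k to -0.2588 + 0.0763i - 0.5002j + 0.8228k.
0.7747 - 0.1662i + 0.3676j - 0.487k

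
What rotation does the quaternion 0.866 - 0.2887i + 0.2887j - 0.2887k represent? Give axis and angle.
axis = (-√3/3, √3/3, -√3/3), θ = π/3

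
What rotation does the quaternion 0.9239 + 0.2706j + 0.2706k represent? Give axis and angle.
axis = (0, √2/2, √2/2), θ = π/4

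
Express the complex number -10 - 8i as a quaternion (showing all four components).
-10 - 8i + 0j + 0k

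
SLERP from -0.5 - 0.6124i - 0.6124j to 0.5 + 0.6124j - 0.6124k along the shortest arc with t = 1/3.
-0.5485 - 0.4411i - 0.6718j + 0.2307k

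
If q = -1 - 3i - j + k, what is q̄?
-1 + 3i + j - k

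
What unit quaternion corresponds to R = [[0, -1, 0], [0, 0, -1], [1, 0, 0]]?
0.5 + 0.5i - 0.5j + 0.5k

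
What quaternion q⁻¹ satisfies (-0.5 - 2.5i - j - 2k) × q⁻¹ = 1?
-0.0435 + 0.2174i + 0.087j + 0.1739k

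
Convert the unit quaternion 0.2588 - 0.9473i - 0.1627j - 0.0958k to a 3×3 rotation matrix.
[[0.9287, 0.3578, 0.0973], [0.2587, -0.8131, 0.5215], [0.2657, -0.4591, -0.8477]]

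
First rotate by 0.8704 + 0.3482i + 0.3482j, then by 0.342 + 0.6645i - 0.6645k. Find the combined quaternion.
0.0663 + 0.9288i - 0.1123j - 0.347k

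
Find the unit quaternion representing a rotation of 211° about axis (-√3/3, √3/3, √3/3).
-0.2672 - 0.5564i + 0.5564j + 0.5564k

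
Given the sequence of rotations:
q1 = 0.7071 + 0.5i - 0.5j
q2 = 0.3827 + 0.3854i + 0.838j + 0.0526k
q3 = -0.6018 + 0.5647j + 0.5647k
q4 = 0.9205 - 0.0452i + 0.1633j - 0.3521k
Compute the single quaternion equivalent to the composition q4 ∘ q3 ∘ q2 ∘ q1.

q2 · q1 = 0.4969 + 0.4902i + 0.4275j - 0.5745k
q3 · q2 · q1 = -0.216 - 0.8608i + 0.3001j + 0.3495k
q4 · q3 · q2 · q1 = -0.1637 - 0.6199i + 0.5599j + 0.5248k
-0.1637 - 0.6199i + 0.5599j + 0.5248k


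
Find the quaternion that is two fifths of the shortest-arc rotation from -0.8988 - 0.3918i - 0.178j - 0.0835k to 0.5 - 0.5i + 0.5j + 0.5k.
-0.8771 - 0.0297i - 0.3706j - 0.3042k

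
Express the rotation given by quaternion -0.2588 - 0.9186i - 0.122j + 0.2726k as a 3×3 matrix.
[[0.8216, 0.3652, -0.4377], [0.083, -0.8363, -0.542], [-0.564, 0.409, -0.7174]]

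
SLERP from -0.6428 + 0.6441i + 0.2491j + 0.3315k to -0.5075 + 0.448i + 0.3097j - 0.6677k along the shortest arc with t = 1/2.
-0.6707 + 0.6368i + 0.3258j - 0.196k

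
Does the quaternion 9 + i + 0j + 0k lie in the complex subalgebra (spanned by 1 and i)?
Yes. The quaternion 9 + i has j- and k-coefficients y = z = 0, so it lies in the complex subalgebra spanned by 1 and i.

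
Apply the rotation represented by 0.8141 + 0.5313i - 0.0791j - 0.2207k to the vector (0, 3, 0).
(0.826, 1.014, 2.7)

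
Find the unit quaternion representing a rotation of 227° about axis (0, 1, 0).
-0.3987 + 0.9171j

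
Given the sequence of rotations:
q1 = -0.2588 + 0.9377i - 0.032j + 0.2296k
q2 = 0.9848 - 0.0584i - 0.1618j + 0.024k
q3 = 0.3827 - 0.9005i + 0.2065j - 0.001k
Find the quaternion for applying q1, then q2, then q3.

q2 · q1 = -0.2108 + 0.9022i + 0.0463j + 0.3735k
q3 · q2 · q1 = 0.7226 + 0.6123i + 0.3096j - 0.0848k
0.7226 + 0.6123i + 0.3096j - 0.0848k


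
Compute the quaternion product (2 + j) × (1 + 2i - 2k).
2 + 2i + j - 6k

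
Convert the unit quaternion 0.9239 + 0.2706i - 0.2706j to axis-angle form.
axis = (√2/2, -√2/2, 0), θ = π/4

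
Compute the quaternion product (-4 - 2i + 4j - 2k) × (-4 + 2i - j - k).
22 - 6i - 18j + 6k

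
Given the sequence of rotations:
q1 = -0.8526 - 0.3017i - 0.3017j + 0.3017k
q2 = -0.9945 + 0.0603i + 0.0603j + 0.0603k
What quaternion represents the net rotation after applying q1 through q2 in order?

q2 · q1 = 0.8661 + 0.285i + 0.2122j - 0.3515k
0.8661 + 0.285i + 0.2122j - 0.3515k


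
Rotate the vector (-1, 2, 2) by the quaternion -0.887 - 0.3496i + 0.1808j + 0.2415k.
(-1.193, 0.767, 2.644)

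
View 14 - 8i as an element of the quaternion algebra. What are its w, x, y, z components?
14 - 8i + 0j + 0k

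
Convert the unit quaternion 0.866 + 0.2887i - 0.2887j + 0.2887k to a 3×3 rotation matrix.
[[0.6666, -0.6667, -0.3333], [0.3333, 0.6666, -0.6667], [0.6667, 0.3333, 0.6666]]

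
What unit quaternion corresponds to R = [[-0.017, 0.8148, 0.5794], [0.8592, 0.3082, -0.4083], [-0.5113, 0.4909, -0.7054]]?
0.3827 + 0.5874i + 0.7125j + 0.029k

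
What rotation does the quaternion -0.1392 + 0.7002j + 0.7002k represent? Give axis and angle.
axis = (0, √2/2, √2/2), θ = 196°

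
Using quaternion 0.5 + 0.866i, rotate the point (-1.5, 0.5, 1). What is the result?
(-1.5, -1.116, -0.067)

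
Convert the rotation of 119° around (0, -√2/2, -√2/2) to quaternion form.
0.5075 - 0.6093j - 0.6093k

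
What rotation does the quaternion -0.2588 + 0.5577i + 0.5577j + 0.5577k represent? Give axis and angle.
axis = (√3/3, √3/3, √3/3), θ = 7π/6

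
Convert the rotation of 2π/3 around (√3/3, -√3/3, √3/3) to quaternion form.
0.5 + 0.5i - 0.5j + 0.5k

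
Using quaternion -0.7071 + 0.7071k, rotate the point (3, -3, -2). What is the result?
(-3, -3, -2)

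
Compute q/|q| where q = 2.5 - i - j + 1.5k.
0.7715 - 0.3086i - 0.3086j + 0.4629k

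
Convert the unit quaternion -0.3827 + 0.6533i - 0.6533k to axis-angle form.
axis = (√2/2, 0, -√2/2), θ = 5π/4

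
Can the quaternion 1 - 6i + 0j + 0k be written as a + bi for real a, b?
Yes. The quaternion 1 - 6i has j- and k-coefficients y = z = 0, so it lies in the complex subalgebra spanned by 1 and i.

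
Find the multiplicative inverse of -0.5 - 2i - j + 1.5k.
-0.0667 + 0.2667i + 0.1333j - 0.2k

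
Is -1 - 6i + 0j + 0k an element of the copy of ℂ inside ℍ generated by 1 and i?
Yes. The quaternion -1 - 6i has j- and k-coefficients y = z = 0, so it lies in the complex subalgebra spanned by 1 and i.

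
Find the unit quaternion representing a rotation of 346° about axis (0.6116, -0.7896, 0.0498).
-0.9925 + 0.0745i - 0.0962j + 0.0061k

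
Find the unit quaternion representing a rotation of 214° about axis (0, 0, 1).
-0.2924 + 0.9563k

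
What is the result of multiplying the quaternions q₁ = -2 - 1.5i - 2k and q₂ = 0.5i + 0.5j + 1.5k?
3.75 + 0.25j - 3.75k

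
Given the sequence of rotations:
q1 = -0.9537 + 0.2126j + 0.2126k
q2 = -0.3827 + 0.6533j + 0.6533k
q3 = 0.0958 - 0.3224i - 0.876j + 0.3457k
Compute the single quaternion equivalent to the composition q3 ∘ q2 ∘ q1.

q2 · q1 = 0.0872 - 0.7044j - 0.7044k
q3 · q2 · q1 = -0.3652 + 0.8325i - 0.371j + 0.1898k
-0.3652 + 0.8325i - 0.371j + 0.1898k


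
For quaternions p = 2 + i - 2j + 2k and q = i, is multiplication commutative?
No: pq = -1 + 2i + 2j + 2k ≠ -1 + 2i - 2j - 2k = qp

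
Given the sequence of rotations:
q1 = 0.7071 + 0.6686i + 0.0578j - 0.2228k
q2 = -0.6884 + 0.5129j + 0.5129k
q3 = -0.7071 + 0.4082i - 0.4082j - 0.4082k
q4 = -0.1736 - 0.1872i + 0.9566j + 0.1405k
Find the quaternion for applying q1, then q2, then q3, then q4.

q2 · q1 = -0.4021 - 0.6042i + 0.6658j + 0.1731k
q3 · q2 · q1 = 0.8734 + 0.4642i - 0.1307j + 0.0669k
q4 · q3 · q2 · q1 = 0.0509 - 0.1617i + 0.9359j - 0.3085k
0.0509 - 0.1617i + 0.9359j - 0.3085k


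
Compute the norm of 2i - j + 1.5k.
2.693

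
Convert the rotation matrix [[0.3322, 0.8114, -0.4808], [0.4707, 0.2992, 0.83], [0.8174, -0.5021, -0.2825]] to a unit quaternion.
0.5807 - 0.5735i - 0.5589j - 0.1467k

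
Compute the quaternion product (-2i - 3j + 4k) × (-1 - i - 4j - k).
-10 + 21i - 3j + k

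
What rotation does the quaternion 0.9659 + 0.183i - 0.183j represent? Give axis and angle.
axis = (√2/2, -√2/2, 0), θ = π/6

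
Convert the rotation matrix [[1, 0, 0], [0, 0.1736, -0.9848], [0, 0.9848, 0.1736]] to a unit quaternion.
0.766 + 0.6428i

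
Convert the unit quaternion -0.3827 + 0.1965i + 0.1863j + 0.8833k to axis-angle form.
axis = (0.2127, 0.2017, 0.9561), θ = 5π/4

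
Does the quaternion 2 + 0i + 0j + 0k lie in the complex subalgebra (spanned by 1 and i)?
Yes. The quaternion 2 has j- and k-coefficients y = z = 0, so it lies in the complex subalgebra spanned by 1 and i.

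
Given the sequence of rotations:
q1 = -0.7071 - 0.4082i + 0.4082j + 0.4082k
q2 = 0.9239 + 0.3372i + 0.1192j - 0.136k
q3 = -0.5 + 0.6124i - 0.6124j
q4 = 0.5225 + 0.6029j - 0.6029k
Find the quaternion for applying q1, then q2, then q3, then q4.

q2 · q1 = -0.5088 - 0.5114i + 0.2107j + 0.6596k
q3 · q2 · q1 = 0.6966 - 0.4598i - 0.1977j - 0.5139k
q4 · q3 · q2 · q1 = 0.1733 - 0.6693i + 0.5939j - 0.4113k
0.1733 - 0.6693i + 0.5939j - 0.4113k


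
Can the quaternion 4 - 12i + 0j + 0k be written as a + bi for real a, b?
Yes. The quaternion 4 - 12i has j- and k-coefficients y = z = 0, so it lies in the complex subalgebra spanned by 1 and i.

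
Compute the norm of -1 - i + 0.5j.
1.5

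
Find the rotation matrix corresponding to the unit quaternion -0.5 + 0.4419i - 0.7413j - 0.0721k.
[[-0.1094, -0.7273, 0.6776], [-0.5831, 0.5991, 0.5488], [-0.805, -0.335, -0.4896]]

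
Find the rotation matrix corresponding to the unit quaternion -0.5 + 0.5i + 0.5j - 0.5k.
[[0, 0, -1], [1, 0, 0], [0, -1, 0]]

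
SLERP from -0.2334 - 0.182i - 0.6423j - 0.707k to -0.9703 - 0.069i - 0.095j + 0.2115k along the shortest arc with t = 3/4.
-0.9405 - 0.125i - 0.3098j - 0.0614k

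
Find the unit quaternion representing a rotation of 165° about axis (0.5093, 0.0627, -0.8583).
0.1305 + 0.5049i + 0.0622j - 0.851k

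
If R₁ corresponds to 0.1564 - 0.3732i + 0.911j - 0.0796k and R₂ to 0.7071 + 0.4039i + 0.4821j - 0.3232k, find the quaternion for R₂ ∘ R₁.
-0.2036 + 0.0553i + 0.8723j + 0.441k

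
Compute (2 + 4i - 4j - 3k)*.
2 - 4i + 4j + 3k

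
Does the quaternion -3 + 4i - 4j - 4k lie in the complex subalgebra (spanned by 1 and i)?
No. The quaternion -3 + 4i - 4j - 4k has j-coefficient y = -4 and k-coefficient z = -4, not both zero, so it does not lie in the complex subalgebra spanned by 1 and i.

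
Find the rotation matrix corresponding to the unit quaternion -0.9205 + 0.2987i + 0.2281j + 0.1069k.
[[0.8731, 0.3331, -0.3561], [-0.0605, 0.7987, 0.5987], [0.4838, -0.5011, 0.7175]]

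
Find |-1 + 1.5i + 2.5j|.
3.082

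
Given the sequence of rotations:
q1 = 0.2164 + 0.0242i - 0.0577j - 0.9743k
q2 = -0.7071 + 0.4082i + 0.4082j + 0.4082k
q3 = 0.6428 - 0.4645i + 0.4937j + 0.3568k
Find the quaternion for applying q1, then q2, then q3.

q2 · q1 = 0.2584 - 0.3029i + 0.5367j + 0.7438k
q3 · q2 · q1 = -0.505 - 0.139i + 0.71j + 0.4706k
-0.505 - 0.139i + 0.71j + 0.4706k


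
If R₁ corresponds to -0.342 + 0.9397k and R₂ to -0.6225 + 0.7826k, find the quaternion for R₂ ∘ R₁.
-0.5225 - 0.8526k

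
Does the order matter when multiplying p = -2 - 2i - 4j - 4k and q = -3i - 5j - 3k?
Yes: pq = -38 - 2i + 16j + 4k ≠ -38 + 14i + 4j + 8k = qp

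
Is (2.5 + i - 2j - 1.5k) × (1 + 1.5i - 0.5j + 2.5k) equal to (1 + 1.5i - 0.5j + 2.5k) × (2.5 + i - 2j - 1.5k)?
No: pq = 3.75 - i - 8j + 7.25k ≠ 3.75 + 10.5i + 1.5j + 2.25k = qp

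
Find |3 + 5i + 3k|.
√43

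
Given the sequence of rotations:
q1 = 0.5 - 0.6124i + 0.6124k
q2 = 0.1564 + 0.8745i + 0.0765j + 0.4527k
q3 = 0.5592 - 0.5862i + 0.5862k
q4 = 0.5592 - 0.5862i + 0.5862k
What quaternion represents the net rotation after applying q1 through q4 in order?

q2 · q1 = 0.3365 + 0.3883i - 0.7745j + 0.369k
q3 · q2 · q1 = 0.1995 + 0.4739i + 0.0108j + 0.8576k
q4 · q3 · q2 · q1 = -0.1134 + 0.1417i + 0.7866j + 0.5902k
-0.1134 + 0.1417i + 0.7866j + 0.5902k


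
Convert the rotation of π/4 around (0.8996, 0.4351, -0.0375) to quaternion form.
0.9239 + 0.3443i + 0.1665j - 0.0144k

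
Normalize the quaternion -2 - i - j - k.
-0.7559 - 0.378i - 0.378j - 0.378k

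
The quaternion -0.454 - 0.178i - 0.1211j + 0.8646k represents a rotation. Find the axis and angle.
axis = (-0.1998, -0.1359, 0.9704), θ = 234°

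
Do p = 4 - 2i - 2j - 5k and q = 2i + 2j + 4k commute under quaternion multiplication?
No: pq = 28 + 10i + 6j + 16k ≠ 28 + 6i + 10j + 16k = qp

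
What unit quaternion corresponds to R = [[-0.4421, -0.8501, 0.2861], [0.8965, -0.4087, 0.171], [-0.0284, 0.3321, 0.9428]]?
0.5225 + 0.0771i + 0.1505j + 0.8357k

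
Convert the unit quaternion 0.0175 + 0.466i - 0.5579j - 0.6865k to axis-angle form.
axis = (0.4661, -0.558, -0.6866), θ = 178°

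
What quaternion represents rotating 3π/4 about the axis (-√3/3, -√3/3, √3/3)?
0.3827 - 0.5334i - 0.5334j + 0.5334k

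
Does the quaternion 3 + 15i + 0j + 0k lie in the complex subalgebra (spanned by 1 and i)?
Yes. The quaternion 3 + 15i has j- and k-coefficients y = z = 0, so it lies in the complex subalgebra spanned by 1 and i.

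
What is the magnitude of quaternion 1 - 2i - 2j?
3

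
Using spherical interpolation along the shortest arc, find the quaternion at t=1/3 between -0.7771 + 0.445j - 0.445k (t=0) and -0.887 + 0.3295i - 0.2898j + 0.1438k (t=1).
-0.9281 + 0.1303i + 0.216j - 0.2737k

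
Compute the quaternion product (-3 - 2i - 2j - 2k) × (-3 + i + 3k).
17 - 3i + 10j - k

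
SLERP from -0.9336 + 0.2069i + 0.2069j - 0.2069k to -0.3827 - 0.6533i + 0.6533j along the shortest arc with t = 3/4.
-0.6187 - 0.4839i + 0.6154j - 0.0658k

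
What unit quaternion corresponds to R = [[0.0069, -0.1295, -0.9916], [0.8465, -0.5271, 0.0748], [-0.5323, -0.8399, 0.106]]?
0.3827 - 0.5975i - 0.3j + 0.6376k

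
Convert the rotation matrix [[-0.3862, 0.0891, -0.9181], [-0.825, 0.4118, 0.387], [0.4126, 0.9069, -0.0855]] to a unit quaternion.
-0.4848 - 0.2681i + 0.6862j + 0.4714k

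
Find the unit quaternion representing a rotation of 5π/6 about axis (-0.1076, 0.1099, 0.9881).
0.2588 - 0.1039i + 0.1062j + 0.9544k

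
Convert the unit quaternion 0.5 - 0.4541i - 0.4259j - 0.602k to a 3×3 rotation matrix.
[[-0.0876, 0.9888, 0.1208], [-0.2152, -0.1372, 0.9669], [0.9726, 0.0587, 0.2248]]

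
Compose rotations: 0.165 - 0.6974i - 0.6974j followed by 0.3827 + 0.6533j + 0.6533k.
0.5188 + 0.1887i - 0.6147j + 0.5634k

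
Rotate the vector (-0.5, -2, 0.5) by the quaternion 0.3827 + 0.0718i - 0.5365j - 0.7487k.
(-0.903, 0.962, -1.661)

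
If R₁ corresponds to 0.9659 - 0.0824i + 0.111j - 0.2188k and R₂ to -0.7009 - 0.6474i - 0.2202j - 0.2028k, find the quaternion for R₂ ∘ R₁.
-0.7503 - 0.4969i - 0.4154j - 0.1325k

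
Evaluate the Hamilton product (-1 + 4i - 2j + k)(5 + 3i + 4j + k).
-10 + 11i - 15j + 26k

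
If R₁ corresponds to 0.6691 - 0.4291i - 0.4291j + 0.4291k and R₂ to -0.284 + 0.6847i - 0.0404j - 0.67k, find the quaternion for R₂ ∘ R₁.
0.3739 + 0.2752i + 0.0885j - 0.8813k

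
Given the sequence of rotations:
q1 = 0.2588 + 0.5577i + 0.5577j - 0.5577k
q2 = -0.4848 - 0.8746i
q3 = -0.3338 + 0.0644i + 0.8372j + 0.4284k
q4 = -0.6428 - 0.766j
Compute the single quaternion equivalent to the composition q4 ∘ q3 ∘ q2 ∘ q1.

q2 · q1 = 0.3623 - 0.4967i - 0.7581j - 0.2174k
q3 · q2 · q1 = 0.6389 + 0.3319i + 0.3576j + 0.5948k
q4 · q3 · q2 · q1 = -0.1368 - 0.669i - 0.7193j - 0.1281k
-0.1368 - 0.669i - 0.7193j - 0.1281k


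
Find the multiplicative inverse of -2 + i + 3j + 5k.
-0.0513 - 0.0256i - 0.0769j - 0.1282k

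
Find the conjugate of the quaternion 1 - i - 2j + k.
1 + i + 2j - k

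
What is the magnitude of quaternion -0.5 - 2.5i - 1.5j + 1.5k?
√11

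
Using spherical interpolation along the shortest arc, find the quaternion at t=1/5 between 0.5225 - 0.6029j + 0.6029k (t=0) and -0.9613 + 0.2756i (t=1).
0.6788 - 0.0661i - 0.5172j + 0.5172k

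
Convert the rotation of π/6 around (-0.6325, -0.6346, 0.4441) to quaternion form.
0.9659 - 0.1637i - 0.1642j + 0.1149k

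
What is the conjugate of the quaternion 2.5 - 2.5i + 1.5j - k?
2.5 + 2.5i - 1.5j + k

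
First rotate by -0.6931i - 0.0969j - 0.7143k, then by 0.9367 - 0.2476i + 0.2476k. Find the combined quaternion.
0.0052 - 0.6252i - 0.4392j - 0.6451k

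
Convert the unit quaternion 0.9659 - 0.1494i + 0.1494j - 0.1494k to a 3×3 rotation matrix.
[[0.9107, 0.244, 0.3333], [-0.3333, 0.9107, 0.244], [-0.244, -0.3333, 0.9107]]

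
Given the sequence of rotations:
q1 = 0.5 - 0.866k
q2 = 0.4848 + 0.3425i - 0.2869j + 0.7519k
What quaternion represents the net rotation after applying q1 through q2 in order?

q2 · q1 = 0.8935 + 0.4197i + 0.1532j - 0.0439k
0.8935 + 0.4197i + 0.1532j - 0.0439k


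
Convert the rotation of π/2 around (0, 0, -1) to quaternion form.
0.7071 - 0.7071k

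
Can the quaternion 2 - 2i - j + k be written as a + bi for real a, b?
No. The quaternion 2 - 2i - j + k has j-coefficient y = -1 and k-coefficient z = 1, not both zero, so it does not lie in the complex subalgebra spanned by 1 and i.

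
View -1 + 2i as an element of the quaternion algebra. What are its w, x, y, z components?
-1 + 2i + 0j + 0k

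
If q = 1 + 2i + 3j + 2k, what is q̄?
1 - 2i - 3j - 2k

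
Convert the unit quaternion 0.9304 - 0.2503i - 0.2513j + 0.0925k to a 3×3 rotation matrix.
[[0.8566, -0.0463, -0.5139], [0.2979, 0.8576, 0.4193], [0.4213, -0.5122, 0.7484]]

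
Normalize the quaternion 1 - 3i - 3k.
0.2294 - 0.6882i - 0.6882k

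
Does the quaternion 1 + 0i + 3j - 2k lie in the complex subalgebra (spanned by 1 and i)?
No. The quaternion 1 + 3j - 2k has j-coefficient y = 3 and k-coefficient z = -2, not both zero, so it does not lie in the complex subalgebra spanned by 1 and i.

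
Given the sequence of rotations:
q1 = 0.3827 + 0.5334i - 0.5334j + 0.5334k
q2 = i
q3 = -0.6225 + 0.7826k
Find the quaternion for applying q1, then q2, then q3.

q2 · q1 = -0.5334 + 0.3827i - 0.5334j - 0.5334k
q3 · q2 · q1 = 0.7495 + 0.1792i + 0.6315j - 0.0854k
0.7495 + 0.1792i + 0.6315j - 0.0854k


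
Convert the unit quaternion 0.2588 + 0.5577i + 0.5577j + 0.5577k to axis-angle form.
axis = (√3/3, √3/3, √3/3), θ = 5π/6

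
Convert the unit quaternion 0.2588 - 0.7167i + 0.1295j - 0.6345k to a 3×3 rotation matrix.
[[0.1613, 0.1428, 0.9765], [-0.514, -0.8325, 0.2066], [0.8425, -0.5353, -0.0609]]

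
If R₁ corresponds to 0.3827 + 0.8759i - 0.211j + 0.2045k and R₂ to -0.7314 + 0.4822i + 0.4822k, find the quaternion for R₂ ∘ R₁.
-0.8009 - 0.3544i + 0.4781j - 0.0668k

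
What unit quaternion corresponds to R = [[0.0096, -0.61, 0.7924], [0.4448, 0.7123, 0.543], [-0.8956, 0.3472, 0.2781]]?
0.7071 - 0.0692i + 0.5968j + 0.3729k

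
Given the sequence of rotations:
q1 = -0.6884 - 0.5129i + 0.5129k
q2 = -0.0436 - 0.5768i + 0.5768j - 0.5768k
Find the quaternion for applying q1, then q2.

q2 · q1 = 0.03 + 0.7153i + 0.1946j + 0.6705k
0.03 + 0.7153i + 0.1946j + 0.6705k


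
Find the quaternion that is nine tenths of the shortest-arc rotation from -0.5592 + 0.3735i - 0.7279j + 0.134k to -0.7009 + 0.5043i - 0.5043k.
-0.7212 + 0.5154i - 0.0874j - 0.4545k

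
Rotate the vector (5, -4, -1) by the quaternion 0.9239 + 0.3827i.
(5, -2.121, -3.536)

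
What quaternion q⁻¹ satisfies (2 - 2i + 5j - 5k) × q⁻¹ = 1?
0.0345 + 0.0345i - 0.0862j + 0.0862k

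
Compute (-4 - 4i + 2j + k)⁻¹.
-0.1081 + 0.1081i - 0.0541j - 0.027k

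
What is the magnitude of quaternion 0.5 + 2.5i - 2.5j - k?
3.708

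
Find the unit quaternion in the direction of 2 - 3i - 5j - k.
0.3203 - 0.4804i - 0.8006j - 0.1601k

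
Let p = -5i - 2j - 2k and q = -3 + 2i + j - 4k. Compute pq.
4 + 25i - 18j + 5k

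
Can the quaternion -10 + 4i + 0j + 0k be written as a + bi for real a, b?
Yes. The quaternion -10 + 4i has j- and k-coefficients y = z = 0, so it lies in the complex subalgebra spanned by 1 and i.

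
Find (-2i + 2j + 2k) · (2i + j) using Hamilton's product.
2 - 2i + 4j - 6k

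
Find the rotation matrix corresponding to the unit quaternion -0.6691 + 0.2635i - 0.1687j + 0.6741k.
[[0.0343, 0.8132, 0.581], [-0.991, -0.0477, 0.1252], [0.1295, -0.5801, 0.8042]]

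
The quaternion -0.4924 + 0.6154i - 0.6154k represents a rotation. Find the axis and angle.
axis = (√2/2, 0, -√2/2), θ = 239°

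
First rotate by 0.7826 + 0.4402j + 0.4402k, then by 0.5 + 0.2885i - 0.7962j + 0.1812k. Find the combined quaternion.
0.662 - 0.2045i - 0.53j + 0.4889k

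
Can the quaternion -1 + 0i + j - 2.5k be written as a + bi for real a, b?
No. The quaternion -1 + j - 2.5k has j-coefficient y = 1 and k-coefficient z = -2.5, not both zero, so it does not lie in the complex subalgebra spanned by 1 and i.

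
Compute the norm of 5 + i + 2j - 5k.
√55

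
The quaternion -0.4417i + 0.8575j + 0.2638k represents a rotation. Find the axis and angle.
axis = (-0.4417, 0.8575, 0.2638), θ = π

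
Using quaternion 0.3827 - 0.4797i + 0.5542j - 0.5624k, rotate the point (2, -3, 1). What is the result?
(0.774, -1.902, 3.128)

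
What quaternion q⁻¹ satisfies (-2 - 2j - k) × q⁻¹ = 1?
-0.2222 + 0.2222j + 0.1111k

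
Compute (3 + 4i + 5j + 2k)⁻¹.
0.0556 - 0.0741i - 0.0926j - 0.037k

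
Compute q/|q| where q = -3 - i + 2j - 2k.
-0.7071 - 0.2357i + 0.4714j - 0.4714k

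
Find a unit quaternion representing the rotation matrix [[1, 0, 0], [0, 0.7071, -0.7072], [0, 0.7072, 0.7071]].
0.9239 + 0.3827i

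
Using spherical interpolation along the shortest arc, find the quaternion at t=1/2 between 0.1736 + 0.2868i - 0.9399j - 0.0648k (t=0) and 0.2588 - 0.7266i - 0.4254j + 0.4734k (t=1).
0.2785 - 0.2832i - 0.8792j + 0.2631k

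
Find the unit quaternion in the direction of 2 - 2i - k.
0.6667 - 0.6667i - 0.3333k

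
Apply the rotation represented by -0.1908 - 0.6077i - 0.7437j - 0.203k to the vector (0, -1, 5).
(1.826, 0.171, -4.758)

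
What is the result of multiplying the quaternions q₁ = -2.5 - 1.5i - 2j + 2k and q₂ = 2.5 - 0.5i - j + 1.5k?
-12 - 3.5i - 1.25j + 1.75k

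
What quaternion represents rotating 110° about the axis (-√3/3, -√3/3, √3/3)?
0.5736 - 0.4729i - 0.4729j + 0.4729k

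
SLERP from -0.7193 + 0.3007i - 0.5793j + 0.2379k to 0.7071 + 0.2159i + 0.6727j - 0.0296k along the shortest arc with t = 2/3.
-0.738 - 0.0432i - 0.6654j + 0.1037k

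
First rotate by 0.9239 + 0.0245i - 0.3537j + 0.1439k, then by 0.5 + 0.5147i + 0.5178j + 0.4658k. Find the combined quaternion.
0.5655 + 0.727i + 0.2389j + 0.3076k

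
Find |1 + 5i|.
√26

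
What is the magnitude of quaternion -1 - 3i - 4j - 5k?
√51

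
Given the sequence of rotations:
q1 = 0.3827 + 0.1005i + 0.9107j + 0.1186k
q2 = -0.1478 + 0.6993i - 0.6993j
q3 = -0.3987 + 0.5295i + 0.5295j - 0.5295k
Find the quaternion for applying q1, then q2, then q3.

q2 · q1 = 0.51 + 0.1698i - 0.4852j + 0.6896k
q3 · q2 · q1 = 0.3288 + 0.3106i + 0.0084j - 0.8918k
0.3288 + 0.3106i + 0.0084j - 0.8918k


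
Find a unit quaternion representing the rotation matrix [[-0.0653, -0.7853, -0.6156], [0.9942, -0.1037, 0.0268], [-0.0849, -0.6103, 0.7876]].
0.6361 - 0.2504i - 0.2086j + 0.6994k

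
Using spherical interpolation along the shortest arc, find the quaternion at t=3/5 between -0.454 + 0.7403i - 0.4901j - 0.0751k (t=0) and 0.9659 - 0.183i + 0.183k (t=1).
-0.8463 + 0.4581i - 0.223j - 0.1554k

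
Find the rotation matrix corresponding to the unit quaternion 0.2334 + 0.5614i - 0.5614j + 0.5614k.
[[-0.2607, -0.8924, 0.3683], [-0.3683, -0.2607, -0.8924], [0.8924, -0.3683, -0.2607]]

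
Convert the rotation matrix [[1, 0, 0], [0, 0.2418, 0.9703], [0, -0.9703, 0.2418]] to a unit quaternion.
0.788 - 0.6157i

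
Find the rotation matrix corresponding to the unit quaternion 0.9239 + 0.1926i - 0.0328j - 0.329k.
[[0.7814, 0.5953, -0.1873], [-0.6206, 0.7093, -0.3343], [-0.0661, 0.3775, 0.9237]]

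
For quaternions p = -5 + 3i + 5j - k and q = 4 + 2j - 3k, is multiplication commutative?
No: pq = -33 - i + 19j + 17k ≠ -33 + 25i + j + 5k = qp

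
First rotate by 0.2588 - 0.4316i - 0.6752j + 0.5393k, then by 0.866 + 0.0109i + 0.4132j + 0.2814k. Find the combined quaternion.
0.3561 + 0.0419i - 0.6051j + 0.7108k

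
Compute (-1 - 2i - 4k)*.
-1 + 2i + 4k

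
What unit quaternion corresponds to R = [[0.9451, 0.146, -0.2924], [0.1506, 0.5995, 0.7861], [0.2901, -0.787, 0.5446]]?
0.8788 - 0.4475i - 0.1657j + 0.0013k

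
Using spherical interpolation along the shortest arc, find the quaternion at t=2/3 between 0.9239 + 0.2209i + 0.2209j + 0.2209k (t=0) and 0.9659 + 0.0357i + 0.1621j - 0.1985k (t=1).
0.9755 + 0.1004i + 0.1864j - 0.059k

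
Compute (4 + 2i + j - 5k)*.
4 - 2i - j + 5k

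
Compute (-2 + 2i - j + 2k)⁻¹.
-0.1538 - 0.1538i + 0.0769j - 0.1538k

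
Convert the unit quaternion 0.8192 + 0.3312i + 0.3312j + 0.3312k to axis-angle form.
axis = (√3/3, √3/3, √3/3), θ = 70°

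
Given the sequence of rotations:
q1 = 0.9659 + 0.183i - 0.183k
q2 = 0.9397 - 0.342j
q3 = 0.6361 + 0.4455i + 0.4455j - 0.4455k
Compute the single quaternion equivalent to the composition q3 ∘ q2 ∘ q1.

q2 · q1 = 0.9077 + 0.2346i - 0.3303j - 0.1094k
q3 · q2 · q1 = 0.5713 + 0.3577i + 0.1385j - 0.7256k
0.5713 + 0.3577i + 0.1385j - 0.7256k


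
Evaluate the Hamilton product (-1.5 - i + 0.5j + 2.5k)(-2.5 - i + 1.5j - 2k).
7 - 0.75i - 8j - 4.25k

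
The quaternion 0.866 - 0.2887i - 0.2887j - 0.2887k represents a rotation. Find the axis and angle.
axis = (-√3/3, -√3/3, -√3/3), θ = π/3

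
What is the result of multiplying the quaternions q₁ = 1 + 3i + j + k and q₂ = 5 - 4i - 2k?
19 + 9i + 7j + 7k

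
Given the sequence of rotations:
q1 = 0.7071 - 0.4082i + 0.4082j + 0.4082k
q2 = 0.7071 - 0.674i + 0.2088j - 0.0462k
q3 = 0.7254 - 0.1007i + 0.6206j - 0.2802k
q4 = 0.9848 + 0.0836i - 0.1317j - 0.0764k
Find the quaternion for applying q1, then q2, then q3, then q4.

q2 · q1 = 0.1585 - 0.6611i + 0.7303j + 0.0661k
q3 · q2 · q1 = -0.3863 - 0.2499i + 0.82j + 0.3403k
q4 · q3 · q2 · q1 = -0.2255 - 0.2606i + 0.8491j + 0.4003k
-0.2255 - 0.2606i + 0.8491j + 0.4003k


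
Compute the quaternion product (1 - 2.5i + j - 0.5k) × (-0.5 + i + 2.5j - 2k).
-1.5 + 1.5i - 3.5j - 9k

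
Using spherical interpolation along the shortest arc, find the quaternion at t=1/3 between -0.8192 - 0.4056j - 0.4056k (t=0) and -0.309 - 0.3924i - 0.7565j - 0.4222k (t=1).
-0.6884 - 0.1424i - 0.5599j - 0.4386k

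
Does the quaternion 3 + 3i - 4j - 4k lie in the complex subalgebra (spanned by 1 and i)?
No. The quaternion 3 + 3i - 4j - 4k has j-coefficient y = -4 and k-coefficient z = -4, not both zero, so it does not lie in the complex subalgebra spanned by 1 and i.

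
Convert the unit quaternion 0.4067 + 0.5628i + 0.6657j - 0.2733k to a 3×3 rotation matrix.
[[-0.0357, 0.9716, 0.2339], [0.527, 0.2171, -0.8217], [-0.8491, 0.0939, -0.5198]]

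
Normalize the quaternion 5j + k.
0.9806j + 0.1961k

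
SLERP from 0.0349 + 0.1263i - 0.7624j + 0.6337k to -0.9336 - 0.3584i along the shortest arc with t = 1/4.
0.3729 + 0.2451i - 0.6882j + 0.572k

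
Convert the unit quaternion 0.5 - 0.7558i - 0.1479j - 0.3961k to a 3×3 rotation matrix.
[[0.6425, 0.6197, 0.4508], [-0.1725, -0.4563, 0.873], [0.7466, -0.6386, -0.1862]]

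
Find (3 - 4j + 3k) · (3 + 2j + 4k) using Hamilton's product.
5 - 22i - 6j + 21k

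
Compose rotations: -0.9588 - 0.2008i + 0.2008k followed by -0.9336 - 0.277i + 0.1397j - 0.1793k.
0.8755 + 0.4811i - 0.0423j + 0.0125k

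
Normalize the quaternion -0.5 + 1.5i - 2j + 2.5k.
-0.14 + 0.4201i - 0.5601j + 0.7001k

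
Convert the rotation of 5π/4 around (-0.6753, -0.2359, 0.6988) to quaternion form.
-0.3827 - 0.6239i - 0.2179j + 0.6456k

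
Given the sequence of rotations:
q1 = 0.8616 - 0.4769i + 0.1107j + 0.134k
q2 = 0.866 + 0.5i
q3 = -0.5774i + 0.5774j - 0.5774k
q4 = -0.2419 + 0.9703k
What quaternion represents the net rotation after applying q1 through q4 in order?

q2 · q1 = 0.9846 + 0.0178i + 0.0289j + 0.1714k
q3 · q2 · q1 = 0.0926 - 0.4529i + 0.6572j - 0.5955k
q4 · q3 · q2 · q1 = 0.5554 - 0.5281i - 0.5984j + 0.2339k
0.5554 - 0.5281i - 0.5984j + 0.2339k


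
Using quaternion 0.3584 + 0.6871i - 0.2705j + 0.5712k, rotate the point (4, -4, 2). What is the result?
(5.111, 0.935, 3)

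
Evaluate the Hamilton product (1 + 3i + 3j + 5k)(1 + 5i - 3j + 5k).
-30 + 38i + 10j - 14k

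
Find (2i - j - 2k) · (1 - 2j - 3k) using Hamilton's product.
-8 + i + 5j - 6k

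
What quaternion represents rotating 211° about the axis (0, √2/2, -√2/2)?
-0.2672 + 0.6814j - 0.6814k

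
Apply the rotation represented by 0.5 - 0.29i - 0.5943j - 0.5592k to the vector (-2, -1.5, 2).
(-1.232, 2.029, -2.148)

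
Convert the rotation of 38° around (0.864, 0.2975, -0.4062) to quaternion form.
0.9455 + 0.2813i + 0.0969j - 0.1322k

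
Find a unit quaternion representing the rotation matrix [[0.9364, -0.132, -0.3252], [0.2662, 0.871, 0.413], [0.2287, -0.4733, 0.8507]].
0.9563 - 0.2317i - 0.1448j + 0.1041k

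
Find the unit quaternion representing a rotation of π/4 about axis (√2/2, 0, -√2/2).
0.9239 + 0.2706i - 0.2706k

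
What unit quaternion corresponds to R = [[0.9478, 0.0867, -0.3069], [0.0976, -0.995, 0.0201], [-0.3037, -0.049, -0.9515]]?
-0.0175 + 0.9867i + 0.0467j - 0.1547k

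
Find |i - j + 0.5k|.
1.5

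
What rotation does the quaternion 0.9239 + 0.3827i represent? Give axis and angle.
axis = (1, 0, 0), θ = π/4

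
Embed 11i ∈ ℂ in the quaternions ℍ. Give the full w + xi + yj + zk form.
0 + 11i + 0j + 0k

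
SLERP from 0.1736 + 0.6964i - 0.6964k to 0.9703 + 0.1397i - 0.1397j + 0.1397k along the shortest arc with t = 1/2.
0.7483 + 0.5469i - 0.0914j - 0.3642k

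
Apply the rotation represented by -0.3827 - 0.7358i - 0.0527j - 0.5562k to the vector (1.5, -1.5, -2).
(-0.632, 2.816, 0.411)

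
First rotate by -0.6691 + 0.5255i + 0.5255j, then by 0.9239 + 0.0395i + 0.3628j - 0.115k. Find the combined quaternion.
-0.8296 + 0.5195i + 0.1823j - 0.0929k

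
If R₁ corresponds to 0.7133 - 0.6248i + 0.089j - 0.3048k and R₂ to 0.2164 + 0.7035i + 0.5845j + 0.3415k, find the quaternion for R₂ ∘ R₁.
0.646 + 0.1581i + 0.4372j + 0.6054k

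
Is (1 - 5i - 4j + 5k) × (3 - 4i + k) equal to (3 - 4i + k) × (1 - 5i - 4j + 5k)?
No: pq = -22 - 23i - 27j ≠ -22 - 15i + 3j + 32k = qp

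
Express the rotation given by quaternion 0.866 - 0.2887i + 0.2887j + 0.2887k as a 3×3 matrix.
[[0.6666, -0.6667, 0.3333], [0.3333, 0.6666, 0.6667], [-0.6667, -0.3333, 0.6666]]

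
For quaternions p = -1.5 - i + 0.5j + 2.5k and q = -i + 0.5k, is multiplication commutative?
No: pq = -2.25 + 1.75i - 2j - 0.25k ≠ -2.25 + 1.25i + 2j - 1.25k = qp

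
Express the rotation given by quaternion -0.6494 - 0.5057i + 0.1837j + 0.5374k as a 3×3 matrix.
[[0.3549, 0.5122, -0.7821], [-0.8838, -0.0891, -0.4594], [-0.3049, 0.8542, 0.421]]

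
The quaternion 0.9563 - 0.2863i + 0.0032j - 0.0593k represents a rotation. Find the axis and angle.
axis = (-0.9792, 0.0109, -0.2028), θ = 34°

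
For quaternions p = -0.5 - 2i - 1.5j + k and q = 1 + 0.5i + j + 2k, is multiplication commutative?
No: pq = -6.25i + 2.5j - 1.25k ≠ 1.75i - 6.5j + 1.25k = qp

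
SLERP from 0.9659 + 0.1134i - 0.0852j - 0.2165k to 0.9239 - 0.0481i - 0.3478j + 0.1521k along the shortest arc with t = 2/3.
0.9634 + 0.0064i - 0.2665j + 0.0289k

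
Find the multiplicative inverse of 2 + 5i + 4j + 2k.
0.0408 - 0.102i - 0.0816j - 0.0408k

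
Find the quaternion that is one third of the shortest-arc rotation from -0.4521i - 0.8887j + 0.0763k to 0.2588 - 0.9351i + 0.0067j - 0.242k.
0.1065 - 0.7293i - 0.6745j - 0.0414k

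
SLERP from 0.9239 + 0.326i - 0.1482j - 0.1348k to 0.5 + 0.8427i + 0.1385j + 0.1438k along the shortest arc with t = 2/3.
0.6937 + 0.717i + 0.0437j + 0.0524k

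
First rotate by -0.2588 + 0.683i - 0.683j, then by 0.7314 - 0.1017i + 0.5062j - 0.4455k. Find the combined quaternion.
0.2259 + 0.2216i - 0.9348j - 0.161k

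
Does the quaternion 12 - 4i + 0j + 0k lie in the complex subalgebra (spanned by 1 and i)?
Yes. The quaternion 12 - 4i has j- and k-coefficients y = z = 0, so it lies in the complex subalgebra spanned by 1 and i.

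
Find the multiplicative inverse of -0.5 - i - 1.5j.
-0.1429 + 0.2857i + 0.4286j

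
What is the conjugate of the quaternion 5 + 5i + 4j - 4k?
5 - 5i - 4j + 4k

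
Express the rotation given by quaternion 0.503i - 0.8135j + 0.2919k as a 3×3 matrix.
[[-0.494, -0.8184, 0.2937], [-0.8184, 0.3236, -0.4749], [0.2937, -0.4749, -0.8296]]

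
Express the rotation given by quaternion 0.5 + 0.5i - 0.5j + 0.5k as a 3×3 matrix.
[[0, -1, 0], [0, 0, -1], [1, 0, 0]]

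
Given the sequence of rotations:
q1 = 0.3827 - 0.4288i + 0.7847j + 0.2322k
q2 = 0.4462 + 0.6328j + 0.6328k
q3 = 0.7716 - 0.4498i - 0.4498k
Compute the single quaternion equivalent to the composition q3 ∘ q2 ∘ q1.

q2 · q1 = -0.4727 - 0.541i + 0.321j + 0.6171k
q3 · q2 · q1 = -0.3305 - 0.0604i + 0.7686j + 0.5444k
-0.3305 - 0.0604i + 0.7686j + 0.5444k


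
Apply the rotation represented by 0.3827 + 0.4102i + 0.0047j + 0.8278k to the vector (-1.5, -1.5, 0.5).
(1.842, -0.049, -1.164)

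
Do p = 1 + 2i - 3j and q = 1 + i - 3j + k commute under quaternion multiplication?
No: pq = -10 - 8j - 2k ≠ -10 + 6i - 4j + 4k = qp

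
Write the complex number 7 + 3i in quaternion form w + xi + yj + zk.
7 + 3i + 0j + 0k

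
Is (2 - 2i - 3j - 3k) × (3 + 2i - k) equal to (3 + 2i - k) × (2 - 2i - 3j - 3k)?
No: pq = 7 + i - 17j - 5k ≠ 7 - 5i - j - 17k = qp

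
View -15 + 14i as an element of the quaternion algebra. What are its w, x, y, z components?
-15 + 14i + 0j + 0k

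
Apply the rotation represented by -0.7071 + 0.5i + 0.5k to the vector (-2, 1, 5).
(2.207, 4.95, 0.793)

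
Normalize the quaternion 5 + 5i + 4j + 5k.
0.5241 + 0.5241i + 0.4193j + 0.5241k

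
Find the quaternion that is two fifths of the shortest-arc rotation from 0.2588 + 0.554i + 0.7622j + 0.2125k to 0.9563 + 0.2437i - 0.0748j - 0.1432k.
0.6744 + 0.5248i + 0.513j + 0.0807k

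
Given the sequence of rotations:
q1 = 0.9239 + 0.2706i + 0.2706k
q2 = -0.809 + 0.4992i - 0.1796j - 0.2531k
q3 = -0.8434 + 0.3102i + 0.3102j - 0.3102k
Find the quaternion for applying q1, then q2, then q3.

q2 · q1 = -0.814 + 0.1937i - 0.3695j - 0.4042k
q3 · q2 · q1 = 0.6157 - 0.6559i + 0.1244j + 0.4187k
0.6157 - 0.6559i + 0.1244j + 0.4187k


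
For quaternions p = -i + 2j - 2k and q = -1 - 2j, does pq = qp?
No: pq = 4 - 3i - 2j + 4k ≠ 4 + 5i - 2j = qp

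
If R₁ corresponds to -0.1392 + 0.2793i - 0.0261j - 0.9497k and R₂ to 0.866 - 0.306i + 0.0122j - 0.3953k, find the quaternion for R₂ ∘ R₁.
-0.4102 + 0.2626i - 0.4253j - 0.7628k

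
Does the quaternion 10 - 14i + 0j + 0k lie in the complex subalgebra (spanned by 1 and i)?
Yes. The quaternion 10 - 14i has j- and k-coefficients y = z = 0, so it lies in the complex subalgebra spanned by 1 and i.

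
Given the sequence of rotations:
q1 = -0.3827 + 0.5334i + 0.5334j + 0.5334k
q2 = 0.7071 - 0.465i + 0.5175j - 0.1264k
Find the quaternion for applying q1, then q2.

q2 · q1 = -0.2312 + 0.8986i + 0.3597j - 0.0985k
-0.2312 + 0.8986i + 0.3597j - 0.0985k
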